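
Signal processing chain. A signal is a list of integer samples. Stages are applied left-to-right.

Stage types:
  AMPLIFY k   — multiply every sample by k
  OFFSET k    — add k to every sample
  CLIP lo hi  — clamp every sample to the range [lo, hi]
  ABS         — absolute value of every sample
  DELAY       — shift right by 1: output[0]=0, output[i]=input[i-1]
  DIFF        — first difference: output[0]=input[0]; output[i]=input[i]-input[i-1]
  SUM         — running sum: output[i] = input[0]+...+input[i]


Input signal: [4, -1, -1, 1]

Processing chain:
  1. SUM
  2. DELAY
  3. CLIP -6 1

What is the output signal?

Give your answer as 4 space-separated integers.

Input: [4, -1, -1, 1]
Stage 1 (SUM): sum[0..0]=4, sum[0..1]=3, sum[0..2]=2, sum[0..3]=3 -> [4, 3, 2, 3]
Stage 2 (DELAY): [0, 4, 3, 2] = [0, 4, 3, 2] -> [0, 4, 3, 2]
Stage 3 (CLIP -6 1): clip(0,-6,1)=0, clip(4,-6,1)=1, clip(3,-6,1)=1, clip(2,-6,1)=1 -> [0, 1, 1, 1]

Answer: 0 1 1 1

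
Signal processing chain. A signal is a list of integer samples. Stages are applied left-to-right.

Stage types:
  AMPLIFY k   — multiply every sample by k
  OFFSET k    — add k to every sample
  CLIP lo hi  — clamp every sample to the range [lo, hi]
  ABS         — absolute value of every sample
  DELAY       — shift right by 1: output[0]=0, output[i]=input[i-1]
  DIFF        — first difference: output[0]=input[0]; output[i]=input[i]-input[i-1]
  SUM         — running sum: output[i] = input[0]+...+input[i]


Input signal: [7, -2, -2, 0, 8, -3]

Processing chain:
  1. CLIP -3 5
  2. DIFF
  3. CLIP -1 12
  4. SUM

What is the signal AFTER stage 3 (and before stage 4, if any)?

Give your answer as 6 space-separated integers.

Answer: 5 -1 0 2 5 -1

Derivation:
Input: [7, -2, -2, 0, 8, -3]
Stage 1 (CLIP -3 5): clip(7,-3,5)=5, clip(-2,-3,5)=-2, clip(-2,-3,5)=-2, clip(0,-3,5)=0, clip(8,-3,5)=5, clip(-3,-3,5)=-3 -> [5, -2, -2, 0, 5, -3]
Stage 2 (DIFF): s[0]=5, -2-5=-7, -2--2=0, 0--2=2, 5-0=5, -3-5=-8 -> [5, -7, 0, 2, 5, -8]
Stage 3 (CLIP -1 12): clip(5,-1,12)=5, clip(-7,-1,12)=-1, clip(0,-1,12)=0, clip(2,-1,12)=2, clip(5,-1,12)=5, clip(-8,-1,12)=-1 -> [5, -1, 0, 2, 5, -1]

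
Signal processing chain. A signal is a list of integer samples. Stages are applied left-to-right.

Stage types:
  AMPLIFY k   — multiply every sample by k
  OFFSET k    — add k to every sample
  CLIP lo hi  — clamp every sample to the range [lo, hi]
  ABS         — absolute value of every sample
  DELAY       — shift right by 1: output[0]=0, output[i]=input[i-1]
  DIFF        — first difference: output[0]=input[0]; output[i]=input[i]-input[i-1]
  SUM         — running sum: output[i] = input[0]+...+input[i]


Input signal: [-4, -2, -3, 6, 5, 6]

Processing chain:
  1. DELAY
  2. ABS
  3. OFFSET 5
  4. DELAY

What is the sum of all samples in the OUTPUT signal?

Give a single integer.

Answer: 40

Derivation:
Input: [-4, -2, -3, 6, 5, 6]
Stage 1 (DELAY): [0, -4, -2, -3, 6, 5] = [0, -4, -2, -3, 6, 5] -> [0, -4, -2, -3, 6, 5]
Stage 2 (ABS): |0|=0, |-4|=4, |-2|=2, |-3|=3, |6|=6, |5|=5 -> [0, 4, 2, 3, 6, 5]
Stage 3 (OFFSET 5): 0+5=5, 4+5=9, 2+5=7, 3+5=8, 6+5=11, 5+5=10 -> [5, 9, 7, 8, 11, 10]
Stage 4 (DELAY): [0, 5, 9, 7, 8, 11] = [0, 5, 9, 7, 8, 11] -> [0, 5, 9, 7, 8, 11]
Output sum: 40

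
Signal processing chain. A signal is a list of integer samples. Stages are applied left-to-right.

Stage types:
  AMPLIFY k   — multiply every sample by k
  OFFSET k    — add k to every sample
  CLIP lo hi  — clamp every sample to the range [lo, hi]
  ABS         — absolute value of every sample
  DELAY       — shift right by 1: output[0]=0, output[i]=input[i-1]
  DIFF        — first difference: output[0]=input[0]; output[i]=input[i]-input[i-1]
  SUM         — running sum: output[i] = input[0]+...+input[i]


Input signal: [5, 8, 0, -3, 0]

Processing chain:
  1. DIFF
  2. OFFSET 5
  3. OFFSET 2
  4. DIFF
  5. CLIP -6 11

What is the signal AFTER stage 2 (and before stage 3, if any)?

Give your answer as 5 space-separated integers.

Answer: 10 8 -3 2 8

Derivation:
Input: [5, 8, 0, -3, 0]
Stage 1 (DIFF): s[0]=5, 8-5=3, 0-8=-8, -3-0=-3, 0--3=3 -> [5, 3, -8, -3, 3]
Stage 2 (OFFSET 5): 5+5=10, 3+5=8, -8+5=-3, -3+5=2, 3+5=8 -> [10, 8, -3, 2, 8]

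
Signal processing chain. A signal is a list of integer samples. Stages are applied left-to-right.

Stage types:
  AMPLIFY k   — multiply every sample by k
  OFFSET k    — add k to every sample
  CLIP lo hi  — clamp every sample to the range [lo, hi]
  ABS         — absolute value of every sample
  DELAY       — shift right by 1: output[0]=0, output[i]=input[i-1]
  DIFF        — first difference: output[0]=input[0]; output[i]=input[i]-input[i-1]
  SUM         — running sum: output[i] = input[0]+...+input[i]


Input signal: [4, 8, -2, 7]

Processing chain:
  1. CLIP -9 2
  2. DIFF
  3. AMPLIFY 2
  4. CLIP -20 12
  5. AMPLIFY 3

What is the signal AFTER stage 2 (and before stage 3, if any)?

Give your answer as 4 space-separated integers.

Input: [4, 8, -2, 7]
Stage 1 (CLIP -9 2): clip(4,-9,2)=2, clip(8,-9,2)=2, clip(-2,-9,2)=-2, clip(7,-9,2)=2 -> [2, 2, -2, 2]
Stage 2 (DIFF): s[0]=2, 2-2=0, -2-2=-4, 2--2=4 -> [2, 0, -4, 4]

Answer: 2 0 -4 4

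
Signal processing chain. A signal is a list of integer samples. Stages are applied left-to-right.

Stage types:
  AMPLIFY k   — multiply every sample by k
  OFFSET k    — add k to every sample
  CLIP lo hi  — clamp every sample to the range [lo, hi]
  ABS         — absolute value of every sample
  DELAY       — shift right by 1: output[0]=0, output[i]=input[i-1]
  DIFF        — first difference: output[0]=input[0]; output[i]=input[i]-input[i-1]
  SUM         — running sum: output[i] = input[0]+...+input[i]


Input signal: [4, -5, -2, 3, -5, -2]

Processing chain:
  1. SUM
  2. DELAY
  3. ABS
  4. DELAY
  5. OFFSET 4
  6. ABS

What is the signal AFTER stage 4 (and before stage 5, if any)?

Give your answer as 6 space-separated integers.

Input: [4, -5, -2, 3, -5, -2]
Stage 1 (SUM): sum[0..0]=4, sum[0..1]=-1, sum[0..2]=-3, sum[0..3]=0, sum[0..4]=-5, sum[0..5]=-7 -> [4, -1, -3, 0, -5, -7]
Stage 2 (DELAY): [0, 4, -1, -3, 0, -5] = [0, 4, -1, -3, 0, -5] -> [0, 4, -1, -3, 0, -5]
Stage 3 (ABS): |0|=0, |4|=4, |-1|=1, |-3|=3, |0|=0, |-5|=5 -> [0, 4, 1, 3, 0, 5]
Stage 4 (DELAY): [0, 0, 4, 1, 3, 0] = [0, 0, 4, 1, 3, 0] -> [0, 0, 4, 1, 3, 0]

Answer: 0 0 4 1 3 0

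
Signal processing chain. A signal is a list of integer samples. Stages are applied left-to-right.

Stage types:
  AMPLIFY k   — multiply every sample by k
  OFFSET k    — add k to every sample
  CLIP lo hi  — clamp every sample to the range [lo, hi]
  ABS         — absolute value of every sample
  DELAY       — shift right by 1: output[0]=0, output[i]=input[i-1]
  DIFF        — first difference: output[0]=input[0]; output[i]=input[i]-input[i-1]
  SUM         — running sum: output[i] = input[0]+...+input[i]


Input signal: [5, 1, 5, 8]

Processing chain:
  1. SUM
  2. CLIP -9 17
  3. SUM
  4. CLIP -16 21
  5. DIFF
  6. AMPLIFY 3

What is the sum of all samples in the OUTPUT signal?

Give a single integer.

Input: [5, 1, 5, 8]
Stage 1 (SUM): sum[0..0]=5, sum[0..1]=6, sum[0..2]=11, sum[0..3]=19 -> [5, 6, 11, 19]
Stage 2 (CLIP -9 17): clip(5,-9,17)=5, clip(6,-9,17)=6, clip(11,-9,17)=11, clip(19,-9,17)=17 -> [5, 6, 11, 17]
Stage 3 (SUM): sum[0..0]=5, sum[0..1]=11, sum[0..2]=22, sum[0..3]=39 -> [5, 11, 22, 39]
Stage 4 (CLIP -16 21): clip(5,-16,21)=5, clip(11,-16,21)=11, clip(22,-16,21)=21, clip(39,-16,21)=21 -> [5, 11, 21, 21]
Stage 5 (DIFF): s[0]=5, 11-5=6, 21-11=10, 21-21=0 -> [5, 6, 10, 0]
Stage 6 (AMPLIFY 3): 5*3=15, 6*3=18, 10*3=30, 0*3=0 -> [15, 18, 30, 0]
Output sum: 63

Answer: 63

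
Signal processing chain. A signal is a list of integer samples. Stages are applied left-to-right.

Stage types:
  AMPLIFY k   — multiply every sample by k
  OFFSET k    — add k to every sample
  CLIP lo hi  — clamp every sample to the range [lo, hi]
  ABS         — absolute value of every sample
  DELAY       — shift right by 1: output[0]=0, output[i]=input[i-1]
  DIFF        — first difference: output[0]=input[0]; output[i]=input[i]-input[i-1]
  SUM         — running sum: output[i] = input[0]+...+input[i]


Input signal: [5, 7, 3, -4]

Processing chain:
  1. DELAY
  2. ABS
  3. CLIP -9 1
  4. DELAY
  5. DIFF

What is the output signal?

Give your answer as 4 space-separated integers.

Input: [5, 7, 3, -4]
Stage 1 (DELAY): [0, 5, 7, 3] = [0, 5, 7, 3] -> [0, 5, 7, 3]
Stage 2 (ABS): |0|=0, |5|=5, |7|=7, |3|=3 -> [0, 5, 7, 3]
Stage 3 (CLIP -9 1): clip(0,-9,1)=0, clip(5,-9,1)=1, clip(7,-9,1)=1, clip(3,-9,1)=1 -> [0, 1, 1, 1]
Stage 4 (DELAY): [0, 0, 1, 1] = [0, 0, 1, 1] -> [0, 0, 1, 1]
Stage 5 (DIFF): s[0]=0, 0-0=0, 1-0=1, 1-1=0 -> [0, 0, 1, 0]

Answer: 0 0 1 0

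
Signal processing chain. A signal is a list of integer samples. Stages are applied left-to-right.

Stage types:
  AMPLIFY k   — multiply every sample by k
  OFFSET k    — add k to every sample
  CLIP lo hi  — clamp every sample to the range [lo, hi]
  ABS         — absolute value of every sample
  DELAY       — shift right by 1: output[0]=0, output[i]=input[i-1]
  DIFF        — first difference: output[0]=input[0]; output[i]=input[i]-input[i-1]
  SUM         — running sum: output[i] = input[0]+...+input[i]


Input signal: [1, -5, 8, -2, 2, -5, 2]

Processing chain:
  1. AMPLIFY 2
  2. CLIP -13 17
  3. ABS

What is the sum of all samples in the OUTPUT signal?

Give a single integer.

Answer: 50

Derivation:
Input: [1, -5, 8, -2, 2, -5, 2]
Stage 1 (AMPLIFY 2): 1*2=2, -5*2=-10, 8*2=16, -2*2=-4, 2*2=4, -5*2=-10, 2*2=4 -> [2, -10, 16, -4, 4, -10, 4]
Stage 2 (CLIP -13 17): clip(2,-13,17)=2, clip(-10,-13,17)=-10, clip(16,-13,17)=16, clip(-4,-13,17)=-4, clip(4,-13,17)=4, clip(-10,-13,17)=-10, clip(4,-13,17)=4 -> [2, -10, 16, -4, 4, -10, 4]
Stage 3 (ABS): |2|=2, |-10|=10, |16|=16, |-4|=4, |4|=4, |-10|=10, |4|=4 -> [2, 10, 16, 4, 4, 10, 4]
Output sum: 50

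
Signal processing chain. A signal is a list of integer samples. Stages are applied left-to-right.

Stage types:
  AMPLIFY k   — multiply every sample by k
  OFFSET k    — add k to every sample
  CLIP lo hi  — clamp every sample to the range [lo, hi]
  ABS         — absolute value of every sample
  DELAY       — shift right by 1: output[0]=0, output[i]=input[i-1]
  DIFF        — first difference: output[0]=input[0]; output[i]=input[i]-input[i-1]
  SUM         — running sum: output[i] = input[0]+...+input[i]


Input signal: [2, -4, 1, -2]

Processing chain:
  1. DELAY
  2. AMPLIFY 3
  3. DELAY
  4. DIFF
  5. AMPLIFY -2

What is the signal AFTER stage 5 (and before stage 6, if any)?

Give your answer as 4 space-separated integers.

Input: [2, -4, 1, -2]
Stage 1 (DELAY): [0, 2, -4, 1] = [0, 2, -4, 1] -> [0, 2, -4, 1]
Stage 2 (AMPLIFY 3): 0*3=0, 2*3=6, -4*3=-12, 1*3=3 -> [0, 6, -12, 3]
Stage 3 (DELAY): [0, 0, 6, -12] = [0, 0, 6, -12] -> [0, 0, 6, -12]
Stage 4 (DIFF): s[0]=0, 0-0=0, 6-0=6, -12-6=-18 -> [0, 0, 6, -18]
Stage 5 (AMPLIFY -2): 0*-2=0, 0*-2=0, 6*-2=-12, -18*-2=36 -> [0, 0, -12, 36]

Answer: 0 0 -12 36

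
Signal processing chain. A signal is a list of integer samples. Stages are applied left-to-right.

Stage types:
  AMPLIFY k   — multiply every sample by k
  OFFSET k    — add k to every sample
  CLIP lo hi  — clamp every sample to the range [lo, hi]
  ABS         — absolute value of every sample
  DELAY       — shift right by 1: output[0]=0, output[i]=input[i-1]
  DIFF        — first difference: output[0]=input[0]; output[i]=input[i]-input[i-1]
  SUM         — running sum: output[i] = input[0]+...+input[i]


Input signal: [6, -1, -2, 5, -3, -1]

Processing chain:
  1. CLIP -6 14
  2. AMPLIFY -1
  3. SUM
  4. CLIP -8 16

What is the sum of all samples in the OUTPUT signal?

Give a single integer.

Answer: -31

Derivation:
Input: [6, -1, -2, 5, -3, -1]
Stage 1 (CLIP -6 14): clip(6,-6,14)=6, clip(-1,-6,14)=-1, clip(-2,-6,14)=-2, clip(5,-6,14)=5, clip(-3,-6,14)=-3, clip(-1,-6,14)=-1 -> [6, -1, -2, 5, -3, -1]
Stage 2 (AMPLIFY -1): 6*-1=-6, -1*-1=1, -2*-1=2, 5*-1=-5, -3*-1=3, -1*-1=1 -> [-6, 1, 2, -5, 3, 1]
Stage 3 (SUM): sum[0..0]=-6, sum[0..1]=-5, sum[0..2]=-3, sum[0..3]=-8, sum[0..4]=-5, sum[0..5]=-4 -> [-6, -5, -3, -8, -5, -4]
Stage 4 (CLIP -8 16): clip(-6,-8,16)=-6, clip(-5,-8,16)=-5, clip(-3,-8,16)=-3, clip(-8,-8,16)=-8, clip(-5,-8,16)=-5, clip(-4,-8,16)=-4 -> [-6, -5, -3, -8, -5, -4]
Output sum: -31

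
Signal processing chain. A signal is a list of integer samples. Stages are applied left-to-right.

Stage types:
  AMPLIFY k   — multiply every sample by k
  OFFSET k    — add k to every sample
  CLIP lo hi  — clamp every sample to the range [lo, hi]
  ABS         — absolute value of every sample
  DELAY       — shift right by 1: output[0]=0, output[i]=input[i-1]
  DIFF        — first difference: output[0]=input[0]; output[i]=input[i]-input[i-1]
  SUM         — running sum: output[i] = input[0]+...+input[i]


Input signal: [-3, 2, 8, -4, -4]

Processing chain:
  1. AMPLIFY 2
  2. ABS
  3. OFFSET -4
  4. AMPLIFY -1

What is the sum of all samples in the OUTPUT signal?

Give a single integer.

Input: [-3, 2, 8, -4, -4]
Stage 1 (AMPLIFY 2): -3*2=-6, 2*2=4, 8*2=16, -4*2=-8, -4*2=-8 -> [-6, 4, 16, -8, -8]
Stage 2 (ABS): |-6|=6, |4|=4, |16|=16, |-8|=8, |-8|=8 -> [6, 4, 16, 8, 8]
Stage 3 (OFFSET -4): 6+-4=2, 4+-4=0, 16+-4=12, 8+-4=4, 8+-4=4 -> [2, 0, 12, 4, 4]
Stage 4 (AMPLIFY -1): 2*-1=-2, 0*-1=0, 12*-1=-12, 4*-1=-4, 4*-1=-4 -> [-2, 0, -12, -4, -4]
Output sum: -22

Answer: -22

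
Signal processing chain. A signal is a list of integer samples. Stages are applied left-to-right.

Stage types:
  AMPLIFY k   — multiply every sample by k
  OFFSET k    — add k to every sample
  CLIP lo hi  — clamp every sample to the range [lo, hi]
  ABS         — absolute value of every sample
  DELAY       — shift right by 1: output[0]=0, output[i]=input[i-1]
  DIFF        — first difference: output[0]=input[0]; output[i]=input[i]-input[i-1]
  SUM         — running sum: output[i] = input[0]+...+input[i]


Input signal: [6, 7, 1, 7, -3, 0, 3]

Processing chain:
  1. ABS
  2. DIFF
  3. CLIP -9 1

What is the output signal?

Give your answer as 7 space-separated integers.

Answer: 1 1 -6 1 -4 -3 1

Derivation:
Input: [6, 7, 1, 7, -3, 0, 3]
Stage 1 (ABS): |6|=6, |7|=7, |1|=1, |7|=7, |-3|=3, |0|=0, |3|=3 -> [6, 7, 1, 7, 3, 0, 3]
Stage 2 (DIFF): s[0]=6, 7-6=1, 1-7=-6, 7-1=6, 3-7=-4, 0-3=-3, 3-0=3 -> [6, 1, -6, 6, -4, -3, 3]
Stage 3 (CLIP -9 1): clip(6,-9,1)=1, clip(1,-9,1)=1, clip(-6,-9,1)=-6, clip(6,-9,1)=1, clip(-4,-9,1)=-4, clip(-3,-9,1)=-3, clip(3,-9,1)=1 -> [1, 1, -6, 1, -4, -3, 1]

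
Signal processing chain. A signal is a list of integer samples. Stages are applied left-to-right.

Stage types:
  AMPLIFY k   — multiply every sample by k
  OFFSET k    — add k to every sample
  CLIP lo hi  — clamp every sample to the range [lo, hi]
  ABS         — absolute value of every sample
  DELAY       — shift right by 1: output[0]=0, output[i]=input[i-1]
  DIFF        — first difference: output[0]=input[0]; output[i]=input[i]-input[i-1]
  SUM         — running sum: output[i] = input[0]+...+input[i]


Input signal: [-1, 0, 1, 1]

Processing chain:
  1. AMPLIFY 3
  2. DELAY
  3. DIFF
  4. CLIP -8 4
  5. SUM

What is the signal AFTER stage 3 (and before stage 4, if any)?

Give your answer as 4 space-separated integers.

Answer: 0 -3 3 3

Derivation:
Input: [-1, 0, 1, 1]
Stage 1 (AMPLIFY 3): -1*3=-3, 0*3=0, 1*3=3, 1*3=3 -> [-3, 0, 3, 3]
Stage 2 (DELAY): [0, -3, 0, 3] = [0, -3, 0, 3] -> [0, -3, 0, 3]
Stage 3 (DIFF): s[0]=0, -3-0=-3, 0--3=3, 3-0=3 -> [0, -3, 3, 3]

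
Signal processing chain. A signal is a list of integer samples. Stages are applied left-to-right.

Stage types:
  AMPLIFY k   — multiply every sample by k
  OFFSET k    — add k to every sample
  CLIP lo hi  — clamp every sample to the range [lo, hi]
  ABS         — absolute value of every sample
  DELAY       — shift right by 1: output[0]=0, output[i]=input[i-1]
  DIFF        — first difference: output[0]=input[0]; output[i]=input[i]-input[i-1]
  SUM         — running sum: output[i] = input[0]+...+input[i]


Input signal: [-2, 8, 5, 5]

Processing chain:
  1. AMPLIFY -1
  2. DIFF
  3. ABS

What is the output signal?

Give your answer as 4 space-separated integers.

Input: [-2, 8, 5, 5]
Stage 1 (AMPLIFY -1): -2*-1=2, 8*-1=-8, 5*-1=-5, 5*-1=-5 -> [2, -8, -5, -5]
Stage 2 (DIFF): s[0]=2, -8-2=-10, -5--8=3, -5--5=0 -> [2, -10, 3, 0]
Stage 3 (ABS): |2|=2, |-10|=10, |3|=3, |0|=0 -> [2, 10, 3, 0]

Answer: 2 10 3 0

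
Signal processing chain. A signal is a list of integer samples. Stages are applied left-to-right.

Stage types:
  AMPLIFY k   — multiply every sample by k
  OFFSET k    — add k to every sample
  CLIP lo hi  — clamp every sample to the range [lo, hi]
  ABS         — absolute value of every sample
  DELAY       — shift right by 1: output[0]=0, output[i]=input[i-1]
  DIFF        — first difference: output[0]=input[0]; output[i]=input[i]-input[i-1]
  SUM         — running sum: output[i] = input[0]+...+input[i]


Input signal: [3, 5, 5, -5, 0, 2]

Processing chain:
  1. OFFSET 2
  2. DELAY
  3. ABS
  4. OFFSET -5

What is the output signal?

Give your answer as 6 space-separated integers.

Input: [3, 5, 5, -5, 0, 2]
Stage 1 (OFFSET 2): 3+2=5, 5+2=7, 5+2=7, -5+2=-3, 0+2=2, 2+2=4 -> [5, 7, 7, -3, 2, 4]
Stage 2 (DELAY): [0, 5, 7, 7, -3, 2] = [0, 5, 7, 7, -3, 2] -> [0, 5, 7, 7, -3, 2]
Stage 3 (ABS): |0|=0, |5|=5, |7|=7, |7|=7, |-3|=3, |2|=2 -> [0, 5, 7, 7, 3, 2]
Stage 4 (OFFSET -5): 0+-5=-5, 5+-5=0, 7+-5=2, 7+-5=2, 3+-5=-2, 2+-5=-3 -> [-5, 0, 2, 2, -2, -3]

Answer: -5 0 2 2 -2 -3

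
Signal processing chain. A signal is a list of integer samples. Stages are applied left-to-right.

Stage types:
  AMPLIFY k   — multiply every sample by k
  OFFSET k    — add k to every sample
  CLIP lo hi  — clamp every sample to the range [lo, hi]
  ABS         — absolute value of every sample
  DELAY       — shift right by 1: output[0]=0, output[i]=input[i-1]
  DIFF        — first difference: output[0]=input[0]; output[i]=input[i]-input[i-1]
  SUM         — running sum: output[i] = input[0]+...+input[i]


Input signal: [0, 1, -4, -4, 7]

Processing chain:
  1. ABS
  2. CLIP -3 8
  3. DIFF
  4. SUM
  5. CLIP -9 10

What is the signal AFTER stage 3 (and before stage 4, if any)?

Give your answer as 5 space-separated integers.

Answer: 0 1 3 0 3

Derivation:
Input: [0, 1, -4, -4, 7]
Stage 1 (ABS): |0|=0, |1|=1, |-4|=4, |-4|=4, |7|=7 -> [0, 1, 4, 4, 7]
Stage 2 (CLIP -3 8): clip(0,-3,8)=0, clip(1,-3,8)=1, clip(4,-3,8)=4, clip(4,-3,8)=4, clip(7,-3,8)=7 -> [0, 1, 4, 4, 7]
Stage 3 (DIFF): s[0]=0, 1-0=1, 4-1=3, 4-4=0, 7-4=3 -> [0, 1, 3, 0, 3]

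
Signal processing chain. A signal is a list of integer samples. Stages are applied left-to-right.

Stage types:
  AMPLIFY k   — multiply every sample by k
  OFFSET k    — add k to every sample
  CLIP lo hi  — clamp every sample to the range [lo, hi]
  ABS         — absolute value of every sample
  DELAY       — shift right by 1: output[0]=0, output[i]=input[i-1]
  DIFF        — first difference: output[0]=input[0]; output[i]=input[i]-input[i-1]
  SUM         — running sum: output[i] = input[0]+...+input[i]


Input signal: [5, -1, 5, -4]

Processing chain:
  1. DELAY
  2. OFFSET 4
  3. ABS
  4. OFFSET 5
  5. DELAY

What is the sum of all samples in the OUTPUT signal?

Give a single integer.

Input: [5, -1, 5, -4]
Stage 1 (DELAY): [0, 5, -1, 5] = [0, 5, -1, 5] -> [0, 5, -1, 5]
Stage 2 (OFFSET 4): 0+4=4, 5+4=9, -1+4=3, 5+4=9 -> [4, 9, 3, 9]
Stage 3 (ABS): |4|=4, |9|=9, |3|=3, |9|=9 -> [4, 9, 3, 9]
Stage 4 (OFFSET 5): 4+5=9, 9+5=14, 3+5=8, 9+5=14 -> [9, 14, 8, 14]
Stage 5 (DELAY): [0, 9, 14, 8] = [0, 9, 14, 8] -> [0, 9, 14, 8]
Output sum: 31

Answer: 31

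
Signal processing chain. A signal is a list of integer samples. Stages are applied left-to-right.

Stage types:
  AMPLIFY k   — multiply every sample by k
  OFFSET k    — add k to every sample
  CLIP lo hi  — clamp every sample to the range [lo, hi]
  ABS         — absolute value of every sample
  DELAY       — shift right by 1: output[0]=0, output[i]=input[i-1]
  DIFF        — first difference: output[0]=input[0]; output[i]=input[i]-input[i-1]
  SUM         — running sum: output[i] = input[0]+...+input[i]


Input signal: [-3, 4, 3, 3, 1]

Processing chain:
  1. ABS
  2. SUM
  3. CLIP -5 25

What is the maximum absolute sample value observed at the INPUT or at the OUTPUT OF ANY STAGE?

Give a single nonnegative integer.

Answer: 14

Derivation:
Input: [-3, 4, 3, 3, 1] (max |s|=4)
Stage 1 (ABS): |-3|=3, |4|=4, |3|=3, |3|=3, |1|=1 -> [3, 4, 3, 3, 1] (max |s|=4)
Stage 2 (SUM): sum[0..0]=3, sum[0..1]=7, sum[0..2]=10, sum[0..3]=13, sum[0..4]=14 -> [3, 7, 10, 13, 14] (max |s|=14)
Stage 3 (CLIP -5 25): clip(3,-5,25)=3, clip(7,-5,25)=7, clip(10,-5,25)=10, clip(13,-5,25)=13, clip(14,-5,25)=14 -> [3, 7, 10, 13, 14] (max |s|=14)
Overall max amplitude: 14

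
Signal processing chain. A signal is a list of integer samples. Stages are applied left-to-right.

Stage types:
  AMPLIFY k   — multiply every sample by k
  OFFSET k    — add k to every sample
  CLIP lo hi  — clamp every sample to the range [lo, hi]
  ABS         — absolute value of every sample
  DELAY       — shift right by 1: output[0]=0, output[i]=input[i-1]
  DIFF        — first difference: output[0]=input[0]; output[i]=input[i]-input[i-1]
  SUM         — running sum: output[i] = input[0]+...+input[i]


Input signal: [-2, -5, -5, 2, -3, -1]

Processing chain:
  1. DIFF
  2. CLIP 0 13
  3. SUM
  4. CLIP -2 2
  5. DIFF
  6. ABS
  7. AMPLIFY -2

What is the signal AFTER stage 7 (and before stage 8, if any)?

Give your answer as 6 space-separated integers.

Input: [-2, -5, -5, 2, -3, -1]
Stage 1 (DIFF): s[0]=-2, -5--2=-3, -5--5=0, 2--5=7, -3-2=-5, -1--3=2 -> [-2, -3, 0, 7, -5, 2]
Stage 2 (CLIP 0 13): clip(-2,0,13)=0, clip(-3,0,13)=0, clip(0,0,13)=0, clip(7,0,13)=7, clip(-5,0,13)=0, clip(2,0,13)=2 -> [0, 0, 0, 7, 0, 2]
Stage 3 (SUM): sum[0..0]=0, sum[0..1]=0, sum[0..2]=0, sum[0..3]=7, sum[0..4]=7, sum[0..5]=9 -> [0, 0, 0, 7, 7, 9]
Stage 4 (CLIP -2 2): clip(0,-2,2)=0, clip(0,-2,2)=0, clip(0,-2,2)=0, clip(7,-2,2)=2, clip(7,-2,2)=2, clip(9,-2,2)=2 -> [0, 0, 0, 2, 2, 2]
Stage 5 (DIFF): s[0]=0, 0-0=0, 0-0=0, 2-0=2, 2-2=0, 2-2=0 -> [0, 0, 0, 2, 0, 0]
Stage 6 (ABS): |0|=0, |0|=0, |0|=0, |2|=2, |0|=0, |0|=0 -> [0, 0, 0, 2, 0, 0]
Stage 7 (AMPLIFY -2): 0*-2=0, 0*-2=0, 0*-2=0, 2*-2=-4, 0*-2=0, 0*-2=0 -> [0, 0, 0, -4, 0, 0]

Answer: 0 0 0 -4 0 0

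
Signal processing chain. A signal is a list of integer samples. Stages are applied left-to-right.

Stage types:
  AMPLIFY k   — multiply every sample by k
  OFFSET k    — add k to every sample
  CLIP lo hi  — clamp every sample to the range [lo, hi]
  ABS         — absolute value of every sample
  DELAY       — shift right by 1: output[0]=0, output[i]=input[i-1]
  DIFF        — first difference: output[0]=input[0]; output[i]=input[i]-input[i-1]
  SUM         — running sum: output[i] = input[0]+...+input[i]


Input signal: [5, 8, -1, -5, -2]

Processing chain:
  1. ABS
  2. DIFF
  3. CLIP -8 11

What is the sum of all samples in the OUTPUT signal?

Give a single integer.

Input: [5, 8, -1, -5, -2]
Stage 1 (ABS): |5|=5, |8|=8, |-1|=1, |-5|=5, |-2|=2 -> [5, 8, 1, 5, 2]
Stage 2 (DIFF): s[0]=5, 8-5=3, 1-8=-7, 5-1=4, 2-5=-3 -> [5, 3, -7, 4, -3]
Stage 3 (CLIP -8 11): clip(5,-8,11)=5, clip(3,-8,11)=3, clip(-7,-8,11)=-7, clip(4,-8,11)=4, clip(-3,-8,11)=-3 -> [5, 3, -7, 4, -3]
Output sum: 2

Answer: 2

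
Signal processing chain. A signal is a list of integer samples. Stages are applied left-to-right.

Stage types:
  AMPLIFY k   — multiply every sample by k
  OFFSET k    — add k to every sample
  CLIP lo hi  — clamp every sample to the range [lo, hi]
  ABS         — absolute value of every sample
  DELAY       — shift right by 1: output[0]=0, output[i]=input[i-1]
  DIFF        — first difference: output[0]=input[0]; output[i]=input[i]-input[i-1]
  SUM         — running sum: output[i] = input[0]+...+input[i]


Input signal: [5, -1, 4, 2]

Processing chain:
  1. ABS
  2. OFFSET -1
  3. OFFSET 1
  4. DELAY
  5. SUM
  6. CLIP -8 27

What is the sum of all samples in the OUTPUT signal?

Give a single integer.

Answer: 21

Derivation:
Input: [5, -1, 4, 2]
Stage 1 (ABS): |5|=5, |-1|=1, |4|=4, |2|=2 -> [5, 1, 4, 2]
Stage 2 (OFFSET -1): 5+-1=4, 1+-1=0, 4+-1=3, 2+-1=1 -> [4, 0, 3, 1]
Stage 3 (OFFSET 1): 4+1=5, 0+1=1, 3+1=4, 1+1=2 -> [5, 1, 4, 2]
Stage 4 (DELAY): [0, 5, 1, 4] = [0, 5, 1, 4] -> [0, 5, 1, 4]
Stage 5 (SUM): sum[0..0]=0, sum[0..1]=5, sum[0..2]=6, sum[0..3]=10 -> [0, 5, 6, 10]
Stage 6 (CLIP -8 27): clip(0,-8,27)=0, clip(5,-8,27)=5, clip(6,-8,27)=6, clip(10,-8,27)=10 -> [0, 5, 6, 10]
Output sum: 21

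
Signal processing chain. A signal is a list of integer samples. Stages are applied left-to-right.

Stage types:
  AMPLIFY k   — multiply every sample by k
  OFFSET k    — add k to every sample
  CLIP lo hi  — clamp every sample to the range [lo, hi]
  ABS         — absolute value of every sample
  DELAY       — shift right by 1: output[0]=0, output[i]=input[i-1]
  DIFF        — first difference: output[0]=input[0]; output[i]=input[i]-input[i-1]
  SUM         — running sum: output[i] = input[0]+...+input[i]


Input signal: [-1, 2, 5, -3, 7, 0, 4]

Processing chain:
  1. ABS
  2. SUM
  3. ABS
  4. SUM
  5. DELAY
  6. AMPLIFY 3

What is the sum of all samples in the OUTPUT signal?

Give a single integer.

Answer: 420

Derivation:
Input: [-1, 2, 5, -3, 7, 0, 4]
Stage 1 (ABS): |-1|=1, |2|=2, |5|=5, |-3|=3, |7|=7, |0|=0, |4|=4 -> [1, 2, 5, 3, 7, 0, 4]
Stage 2 (SUM): sum[0..0]=1, sum[0..1]=3, sum[0..2]=8, sum[0..3]=11, sum[0..4]=18, sum[0..5]=18, sum[0..6]=22 -> [1, 3, 8, 11, 18, 18, 22]
Stage 3 (ABS): |1|=1, |3|=3, |8|=8, |11|=11, |18|=18, |18|=18, |22|=22 -> [1, 3, 8, 11, 18, 18, 22]
Stage 4 (SUM): sum[0..0]=1, sum[0..1]=4, sum[0..2]=12, sum[0..3]=23, sum[0..4]=41, sum[0..5]=59, sum[0..6]=81 -> [1, 4, 12, 23, 41, 59, 81]
Stage 5 (DELAY): [0, 1, 4, 12, 23, 41, 59] = [0, 1, 4, 12, 23, 41, 59] -> [0, 1, 4, 12, 23, 41, 59]
Stage 6 (AMPLIFY 3): 0*3=0, 1*3=3, 4*3=12, 12*3=36, 23*3=69, 41*3=123, 59*3=177 -> [0, 3, 12, 36, 69, 123, 177]
Output sum: 420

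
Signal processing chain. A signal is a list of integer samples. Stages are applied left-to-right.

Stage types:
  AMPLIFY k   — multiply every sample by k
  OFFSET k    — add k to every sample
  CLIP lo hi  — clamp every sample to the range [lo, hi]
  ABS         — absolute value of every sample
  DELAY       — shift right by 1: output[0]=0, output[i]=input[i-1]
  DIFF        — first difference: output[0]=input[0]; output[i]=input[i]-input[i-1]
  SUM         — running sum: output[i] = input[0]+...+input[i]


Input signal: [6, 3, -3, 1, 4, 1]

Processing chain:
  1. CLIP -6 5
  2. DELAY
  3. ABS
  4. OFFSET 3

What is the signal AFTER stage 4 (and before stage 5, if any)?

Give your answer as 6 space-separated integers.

Answer: 3 8 6 6 4 7

Derivation:
Input: [6, 3, -3, 1, 4, 1]
Stage 1 (CLIP -6 5): clip(6,-6,5)=5, clip(3,-6,5)=3, clip(-3,-6,5)=-3, clip(1,-6,5)=1, clip(4,-6,5)=4, clip(1,-6,5)=1 -> [5, 3, -3, 1, 4, 1]
Stage 2 (DELAY): [0, 5, 3, -3, 1, 4] = [0, 5, 3, -3, 1, 4] -> [0, 5, 3, -3, 1, 4]
Stage 3 (ABS): |0|=0, |5|=5, |3|=3, |-3|=3, |1|=1, |4|=4 -> [0, 5, 3, 3, 1, 4]
Stage 4 (OFFSET 3): 0+3=3, 5+3=8, 3+3=6, 3+3=6, 1+3=4, 4+3=7 -> [3, 8, 6, 6, 4, 7]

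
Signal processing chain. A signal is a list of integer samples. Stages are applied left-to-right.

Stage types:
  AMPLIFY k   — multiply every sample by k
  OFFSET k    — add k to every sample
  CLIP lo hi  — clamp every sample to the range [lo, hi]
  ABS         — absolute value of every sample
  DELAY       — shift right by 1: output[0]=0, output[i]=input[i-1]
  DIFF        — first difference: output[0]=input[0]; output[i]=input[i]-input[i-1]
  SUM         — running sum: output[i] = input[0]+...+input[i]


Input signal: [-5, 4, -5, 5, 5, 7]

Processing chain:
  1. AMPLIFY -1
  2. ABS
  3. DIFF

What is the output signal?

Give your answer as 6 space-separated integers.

Input: [-5, 4, -5, 5, 5, 7]
Stage 1 (AMPLIFY -1): -5*-1=5, 4*-1=-4, -5*-1=5, 5*-1=-5, 5*-1=-5, 7*-1=-7 -> [5, -4, 5, -5, -5, -7]
Stage 2 (ABS): |5|=5, |-4|=4, |5|=5, |-5|=5, |-5|=5, |-7|=7 -> [5, 4, 5, 5, 5, 7]
Stage 3 (DIFF): s[0]=5, 4-5=-1, 5-4=1, 5-5=0, 5-5=0, 7-5=2 -> [5, -1, 1, 0, 0, 2]

Answer: 5 -1 1 0 0 2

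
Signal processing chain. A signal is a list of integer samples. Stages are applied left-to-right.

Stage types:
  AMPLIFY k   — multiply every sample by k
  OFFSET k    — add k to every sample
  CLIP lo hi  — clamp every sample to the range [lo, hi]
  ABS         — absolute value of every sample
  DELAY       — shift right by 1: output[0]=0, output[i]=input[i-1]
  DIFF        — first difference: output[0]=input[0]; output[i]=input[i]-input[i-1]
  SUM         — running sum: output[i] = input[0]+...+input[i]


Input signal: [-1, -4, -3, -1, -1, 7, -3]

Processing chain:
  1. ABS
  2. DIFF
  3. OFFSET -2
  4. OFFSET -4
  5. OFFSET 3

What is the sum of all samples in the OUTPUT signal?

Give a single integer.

Answer: -18

Derivation:
Input: [-1, -4, -3, -1, -1, 7, -3]
Stage 1 (ABS): |-1|=1, |-4|=4, |-3|=3, |-1|=1, |-1|=1, |7|=7, |-3|=3 -> [1, 4, 3, 1, 1, 7, 3]
Stage 2 (DIFF): s[0]=1, 4-1=3, 3-4=-1, 1-3=-2, 1-1=0, 7-1=6, 3-7=-4 -> [1, 3, -1, -2, 0, 6, -4]
Stage 3 (OFFSET -2): 1+-2=-1, 3+-2=1, -1+-2=-3, -2+-2=-4, 0+-2=-2, 6+-2=4, -4+-2=-6 -> [-1, 1, -3, -4, -2, 4, -6]
Stage 4 (OFFSET -4): -1+-4=-5, 1+-4=-3, -3+-4=-7, -4+-4=-8, -2+-4=-6, 4+-4=0, -6+-4=-10 -> [-5, -3, -7, -8, -6, 0, -10]
Stage 5 (OFFSET 3): -5+3=-2, -3+3=0, -7+3=-4, -8+3=-5, -6+3=-3, 0+3=3, -10+3=-7 -> [-2, 0, -4, -5, -3, 3, -7]
Output sum: -18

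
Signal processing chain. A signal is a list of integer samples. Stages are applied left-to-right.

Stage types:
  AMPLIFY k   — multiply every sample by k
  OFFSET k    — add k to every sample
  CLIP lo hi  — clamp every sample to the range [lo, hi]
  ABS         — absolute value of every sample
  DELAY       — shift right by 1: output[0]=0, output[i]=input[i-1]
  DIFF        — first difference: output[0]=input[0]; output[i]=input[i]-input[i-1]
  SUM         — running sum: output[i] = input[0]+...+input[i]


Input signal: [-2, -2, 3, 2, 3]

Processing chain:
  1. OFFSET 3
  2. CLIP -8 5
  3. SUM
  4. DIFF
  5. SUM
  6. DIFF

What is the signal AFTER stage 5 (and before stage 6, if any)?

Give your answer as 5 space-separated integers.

Input: [-2, -2, 3, 2, 3]
Stage 1 (OFFSET 3): -2+3=1, -2+3=1, 3+3=6, 2+3=5, 3+3=6 -> [1, 1, 6, 5, 6]
Stage 2 (CLIP -8 5): clip(1,-8,5)=1, clip(1,-8,5)=1, clip(6,-8,5)=5, clip(5,-8,5)=5, clip(6,-8,5)=5 -> [1, 1, 5, 5, 5]
Stage 3 (SUM): sum[0..0]=1, sum[0..1]=2, sum[0..2]=7, sum[0..3]=12, sum[0..4]=17 -> [1, 2, 7, 12, 17]
Stage 4 (DIFF): s[0]=1, 2-1=1, 7-2=5, 12-7=5, 17-12=5 -> [1, 1, 5, 5, 5]
Stage 5 (SUM): sum[0..0]=1, sum[0..1]=2, sum[0..2]=7, sum[0..3]=12, sum[0..4]=17 -> [1, 2, 7, 12, 17]

Answer: 1 2 7 12 17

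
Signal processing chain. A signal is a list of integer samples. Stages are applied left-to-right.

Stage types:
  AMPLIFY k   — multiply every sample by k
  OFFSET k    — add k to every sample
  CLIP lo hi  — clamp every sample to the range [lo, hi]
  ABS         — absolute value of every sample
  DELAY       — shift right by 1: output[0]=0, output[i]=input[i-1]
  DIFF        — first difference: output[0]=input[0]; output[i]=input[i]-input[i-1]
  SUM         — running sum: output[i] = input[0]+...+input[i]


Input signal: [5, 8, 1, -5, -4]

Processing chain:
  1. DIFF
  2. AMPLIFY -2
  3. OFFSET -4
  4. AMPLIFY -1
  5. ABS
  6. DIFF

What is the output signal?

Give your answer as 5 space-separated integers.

Answer: 14 -4 0 -2 -2

Derivation:
Input: [5, 8, 1, -5, -4]
Stage 1 (DIFF): s[0]=5, 8-5=3, 1-8=-7, -5-1=-6, -4--5=1 -> [5, 3, -7, -6, 1]
Stage 2 (AMPLIFY -2): 5*-2=-10, 3*-2=-6, -7*-2=14, -6*-2=12, 1*-2=-2 -> [-10, -6, 14, 12, -2]
Stage 3 (OFFSET -4): -10+-4=-14, -6+-4=-10, 14+-4=10, 12+-4=8, -2+-4=-6 -> [-14, -10, 10, 8, -6]
Stage 4 (AMPLIFY -1): -14*-1=14, -10*-1=10, 10*-1=-10, 8*-1=-8, -6*-1=6 -> [14, 10, -10, -8, 6]
Stage 5 (ABS): |14|=14, |10|=10, |-10|=10, |-8|=8, |6|=6 -> [14, 10, 10, 8, 6]
Stage 6 (DIFF): s[0]=14, 10-14=-4, 10-10=0, 8-10=-2, 6-8=-2 -> [14, -4, 0, -2, -2]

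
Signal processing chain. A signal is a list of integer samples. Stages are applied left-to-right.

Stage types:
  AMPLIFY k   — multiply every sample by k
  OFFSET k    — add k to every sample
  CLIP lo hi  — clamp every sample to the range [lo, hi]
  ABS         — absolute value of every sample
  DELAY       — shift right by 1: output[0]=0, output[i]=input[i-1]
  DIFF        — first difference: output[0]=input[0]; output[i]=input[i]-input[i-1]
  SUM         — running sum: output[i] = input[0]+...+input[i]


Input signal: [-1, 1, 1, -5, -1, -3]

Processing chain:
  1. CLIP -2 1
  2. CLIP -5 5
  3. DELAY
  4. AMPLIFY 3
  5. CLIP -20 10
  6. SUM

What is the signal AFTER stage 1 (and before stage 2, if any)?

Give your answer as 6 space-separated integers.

Answer: -1 1 1 -2 -1 -2

Derivation:
Input: [-1, 1, 1, -5, -1, -3]
Stage 1 (CLIP -2 1): clip(-1,-2,1)=-1, clip(1,-2,1)=1, clip(1,-2,1)=1, clip(-5,-2,1)=-2, clip(-1,-2,1)=-1, clip(-3,-2,1)=-2 -> [-1, 1, 1, -2, -1, -2]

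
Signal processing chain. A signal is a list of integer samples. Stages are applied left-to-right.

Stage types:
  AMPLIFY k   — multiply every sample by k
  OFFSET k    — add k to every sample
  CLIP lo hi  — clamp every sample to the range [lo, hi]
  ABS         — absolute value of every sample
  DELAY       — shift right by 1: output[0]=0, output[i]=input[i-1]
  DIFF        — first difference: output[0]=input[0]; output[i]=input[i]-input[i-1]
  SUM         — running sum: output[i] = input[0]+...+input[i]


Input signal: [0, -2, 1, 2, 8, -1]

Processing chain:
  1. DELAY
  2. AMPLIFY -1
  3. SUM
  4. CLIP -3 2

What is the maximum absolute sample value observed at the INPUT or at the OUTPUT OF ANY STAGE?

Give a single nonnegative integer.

Input: [0, -2, 1, 2, 8, -1] (max |s|=8)
Stage 1 (DELAY): [0, 0, -2, 1, 2, 8] = [0, 0, -2, 1, 2, 8] -> [0, 0, -2, 1, 2, 8] (max |s|=8)
Stage 2 (AMPLIFY -1): 0*-1=0, 0*-1=0, -2*-1=2, 1*-1=-1, 2*-1=-2, 8*-1=-8 -> [0, 0, 2, -1, -2, -8] (max |s|=8)
Stage 3 (SUM): sum[0..0]=0, sum[0..1]=0, sum[0..2]=2, sum[0..3]=1, sum[0..4]=-1, sum[0..5]=-9 -> [0, 0, 2, 1, -1, -9] (max |s|=9)
Stage 4 (CLIP -3 2): clip(0,-3,2)=0, clip(0,-3,2)=0, clip(2,-3,2)=2, clip(1,-3,2)=1, clip(-1,-3,2)=-1, clip(-9,-3,2)=-3 -> [0, 0, 2, 1, -1, -3] (max |s|=3)
Overall max amplitude: 9

Answer: 9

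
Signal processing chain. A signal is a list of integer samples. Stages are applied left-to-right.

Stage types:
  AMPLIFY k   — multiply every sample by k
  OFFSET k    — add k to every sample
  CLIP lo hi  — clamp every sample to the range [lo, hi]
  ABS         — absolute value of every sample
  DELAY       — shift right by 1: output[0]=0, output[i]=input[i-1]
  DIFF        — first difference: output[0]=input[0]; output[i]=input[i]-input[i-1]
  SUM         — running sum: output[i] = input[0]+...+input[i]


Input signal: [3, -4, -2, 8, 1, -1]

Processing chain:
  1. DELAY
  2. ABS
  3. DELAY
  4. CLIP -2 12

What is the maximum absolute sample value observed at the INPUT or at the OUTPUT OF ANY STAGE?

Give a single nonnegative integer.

Answer: 8

Derivation:
Input: [3, -4, -2, 8, 1, -1] (max |s|=8)
Stage 1 (DELAY): [0, 3, -4, -2, 8, 1] = [0, 3, -4, -2, 8, 1] -> [0, 3, -4, -2, 8, 1] (max |s|=8)
Stage 2 (ABS): |0|=0, |3|=3, |-4|=4, |-2|=2, |8|=8, |1|=1 -> [0, 3, 4, 2, 8, 1] (max |s|=8)
Stage 3 (DELAY): [0, 0, 3, 4, 2, 8] = [0, 0, 3, 4, 2, 8] -> [0, 0, 3, 4, 2, 8] (max |s|=8)
Stage 4 (CLIP -2 12): clip(0,-2,12)=0, clip(0,-2,12)=0, clip(3,-2,12)=3, clip(4,-2,12)=4, clip(2,-2,12)=2, clip(8,-2,12)=8 -> [0, 0, 3, 4, 2, 8] (max |s|=8)
Overall max amplitude: 8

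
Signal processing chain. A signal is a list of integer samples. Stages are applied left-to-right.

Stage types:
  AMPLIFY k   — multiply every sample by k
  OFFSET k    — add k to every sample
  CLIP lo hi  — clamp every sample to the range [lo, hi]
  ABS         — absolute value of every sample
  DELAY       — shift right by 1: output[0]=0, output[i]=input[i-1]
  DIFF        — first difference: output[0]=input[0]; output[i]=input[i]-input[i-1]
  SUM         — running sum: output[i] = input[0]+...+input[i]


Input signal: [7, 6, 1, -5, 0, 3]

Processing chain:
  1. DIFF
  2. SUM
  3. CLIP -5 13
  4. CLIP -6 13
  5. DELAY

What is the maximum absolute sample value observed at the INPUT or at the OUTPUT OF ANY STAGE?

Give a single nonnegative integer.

Input: [7, 6, 1, -5, 0, 3] (max |s|=7)
Stage 1 (DIFF): s[0]=7, 6-7=-1, 1-6=-5, -5-1=-6, 0--5=5, 3-0=3 -> [7, -1, -5, -6, 5, 3] (max |s|=7)
Stage 2 (SUM): sum[0..0]=7, sum[0..1]=6, sum[0..2]=1, sum[0..3]=-5, sum[0..4]=0, sum[0..5]=3 -> [7, 6, 1, -5, 0, 3] (max |s|=7)
Stage 3 (CLIP -5 13): clip(7,-5,13)=7, clip(6,-5,13)=6, clip(1,-5,13)=1, clip(-5,-5,13)=-5, clip(0,-5,13)=0, clip(3,-5,13)=3 -> [7, 6, 1, -5, 0, 3] (max |s|=7)
Stage 4 (CLIP -6 13): clip(7,-6,13)=7, clip(6,-6,13)=6, clip(1,-6,13)=1, clip(-5,-6,13)=-5, clip(0,-6,13)=0, clip(3,-6,13)=3 -> [7, 6, 1, -5, 0, 3] (max |s|=7)
Stage 5 (DELAY): [0, 7, 6, 1, -5, 0] = [0, 7, 6, 1, -5, 0] -> [0, 7, 6, 1, -5, 0] (max |s|=7)
Overall max amplitude: 7

Answer: 7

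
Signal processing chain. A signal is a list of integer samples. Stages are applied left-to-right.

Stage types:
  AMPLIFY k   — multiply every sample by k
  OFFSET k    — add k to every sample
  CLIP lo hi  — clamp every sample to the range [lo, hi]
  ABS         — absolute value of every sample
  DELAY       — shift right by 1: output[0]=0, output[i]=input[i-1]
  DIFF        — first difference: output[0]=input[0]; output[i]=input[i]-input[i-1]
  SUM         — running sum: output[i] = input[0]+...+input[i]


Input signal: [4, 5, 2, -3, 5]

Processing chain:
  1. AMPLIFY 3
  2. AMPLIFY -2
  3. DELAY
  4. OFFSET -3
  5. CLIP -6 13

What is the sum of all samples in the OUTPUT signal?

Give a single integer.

Answer: -8

Derivation:
Input: [4, 5, 2, -3, 5]
Stage 1 (AMPLIFY 3): 4*3=12, 5*3=15, 2*3=6, -3*3=-9, 5*3=15 -> [12, 15, 6, -9, 15]
Stage 2 (AMPLIFY -2): 12*-2=-24, 15*-2=-30, 6*-2=-12, -9*-2=18, 15*-2=-30 -> [-24, -30, -12, 18, -30]
Stage 3 (DELAY): [0, -24, -30, -12, 18] = [0, -24, -30, -12, 18] -> [0, -24, -30, -12, 18]
Stage 4 (OFFSET -3): 0+-3=-3, -24+-3=-27, -30+-3=-33, -12+-3=-15, 18+-3=15 -> [-3, -27, -33, -15, 15]
Stage 5 (CLIP -6 13): clip(-3,-6,13)=-3, clip(-27,-6,13)=-6, clip(-33,-6,13)=-6, clip(-15,-6,13)=-6, clip(15,-6,13)=13 -> [-3, -6, -6, -6, 13]
Output sum: -8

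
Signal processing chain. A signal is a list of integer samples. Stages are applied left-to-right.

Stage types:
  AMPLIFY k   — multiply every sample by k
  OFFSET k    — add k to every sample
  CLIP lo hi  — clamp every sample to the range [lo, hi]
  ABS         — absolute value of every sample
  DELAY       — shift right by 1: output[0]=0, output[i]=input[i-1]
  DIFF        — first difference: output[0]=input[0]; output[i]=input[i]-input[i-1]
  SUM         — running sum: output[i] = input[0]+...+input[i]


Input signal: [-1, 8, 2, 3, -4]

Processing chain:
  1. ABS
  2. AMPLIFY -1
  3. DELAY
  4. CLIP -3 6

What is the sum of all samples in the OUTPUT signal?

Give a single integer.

Answer: -9

Derivation:
Input: [-1, 8, 2, 3, -4]
Stage 1 (ABS): |-1|=1, |8|=8, |2|=2, |3|=3, |-4|=4 -> [1, 8, 2, 3, 4]
Stage 2 (AMPLIFY -1): 1*-1=-1, 8*-1=-8, 2*-1=-2, 3*-1=-3, 4*-1=-4 -> [-1, -8, -2, -3, -4]
Stage 3 (DELAY): [0, -1, -8, -2, -3] = [0, -1, -8, -2, -3] -> [0, -1, -8, -2, -3]
Stage 4 (CLIP -3 6): clip(0,-3,6)=0, clip(-1,-3,6)=-1, clip(-8,-3,6)=-3, clip(-2,-3,6)=-2, clip(-3,-3,6)=-3 -> [0, -1, -3, -2, -3]
Output sum: -9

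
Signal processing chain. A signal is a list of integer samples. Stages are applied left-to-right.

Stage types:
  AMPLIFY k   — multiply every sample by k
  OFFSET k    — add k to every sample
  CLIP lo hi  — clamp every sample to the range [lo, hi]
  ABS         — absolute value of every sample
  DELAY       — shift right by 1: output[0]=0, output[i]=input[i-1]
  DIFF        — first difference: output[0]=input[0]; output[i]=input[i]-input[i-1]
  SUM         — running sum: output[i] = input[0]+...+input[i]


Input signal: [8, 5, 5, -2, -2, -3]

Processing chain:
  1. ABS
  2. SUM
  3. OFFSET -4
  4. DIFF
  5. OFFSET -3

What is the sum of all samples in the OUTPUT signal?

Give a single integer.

Answer: 3

Derivation:
Input: [8, 5, 5, -2, -2, -3]
Stage 1 (ABS): |8|=8, |5|=5, |5|=5, |-2|=2, |-2|=2, |-3|=3 -> [8, 5, 5, 2, 2, 3]
Stage 2 (SUM): sum[0..0]=8, sum[0..1]=13, sum[0..2]=18, sum[0..3]=20, sum[0..4]=22, sum[0..5]=25 -> [8, 13, 18, 20, 22, 25]
Stage 3 (OFFSET -4): 8+-4=4, 13+-4=9, 18+-4=14, 20+-4=16, 22+-4=18, 25+-4=21 -> [4, 9, 14, 16, 18, 21]
Stage 4 (DIFF): s[0]=4, 9-4=5, 14-9=5, 16-14=2, 18-16=2, 21-18=3 -> [4, 5, 5, 2, 2, 3]
Stage 5 (OFFSET -3): 4+-3=1, 5+-3=2, 5+-3=2, 2+-3=-1, 2+-3=-1, 3+-3=0 -> [1, 2, 2, -1, -1, 0]
Output sum: 3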